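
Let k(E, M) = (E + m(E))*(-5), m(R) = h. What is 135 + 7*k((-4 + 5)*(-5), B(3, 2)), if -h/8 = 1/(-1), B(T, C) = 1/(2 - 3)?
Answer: 30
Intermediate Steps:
B(T, C) = -1 (B(T, C) = 1/(-1) = -1)
h = 8 (h = -8/(-1) = -8*(-1) = 8)
m(R) = 8
k(E, M) = -40 - 5*E (k(E, M) = (E + 8)*(-5) = (8 + E)*(-5) = -40 - 5*E)
135 + 7*k((-4 + 5)*(-5), B(3, 2)) = 135 + 7*(-40 - 5*(-4 + 5)*(-5)) = 135 + 7*(-40 - 5*(-5)) = 135 + 7*(-40 + 25) = 135 + 7*(-15) = 135 - 105 = 30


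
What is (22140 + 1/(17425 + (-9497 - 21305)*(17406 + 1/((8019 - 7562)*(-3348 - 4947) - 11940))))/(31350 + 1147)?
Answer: 45137732984079836865/66252976909835864351 ≈ 0.68129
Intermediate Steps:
(22140 + 1/(17425 + (-9497 - 21305)*(17406 + 1/((8019 - 7562)*(-3348 - 4947) - 11940))))/(31350 + 1147) = (22140 + 1/(17425 - 30802*(17406 + 1/(457*(-8295) - 11940))))/32497 = (22140 + 1/(17425 - 30802*(17406 + 1/(-3790815 - 11940))))*(1/32497) = (22140 + 1/(17425 - 30802*(17406 + 1/(-3802755))))*(1/32497) = (22140 + 1/(17425 - 30802*(17406 - 1/3802755)))*(1/32497) = (22140 + 1/(17425 - 30802*66190753529/3802755))*(1/32497) = (22140 + 1/(17425 - 2038807590200258/3802755))*(1/32497) = (22140 + 1/(-2038741327194383/3802755))*(1/32497) = (22140 - 3802755/2038741327194383)*(1/32497) = (45137732984079836865/2038741327194383)*(1/32497) = 45137732984079836865/66252976909835864351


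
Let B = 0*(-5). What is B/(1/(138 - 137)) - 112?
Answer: -112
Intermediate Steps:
B = 0
B/(1/(138 - 137)) - 112 = 0/1/(138 - 137) - 112 = 0/1/1 - 112 = 0/1 - 112 = 1*0 - 112 = 0 - 112 = -112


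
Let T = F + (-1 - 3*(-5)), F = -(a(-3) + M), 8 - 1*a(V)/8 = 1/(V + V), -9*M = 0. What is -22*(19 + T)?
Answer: 2134/3 ≈ 711.33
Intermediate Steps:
M = 0 (M = -⅑*0 = 0)
a(V) = 64 - 4/V (a(V) = 64 - 8/(V + V) = 64 - 8*1/(2*V) = 64 - 4/V)
F = -196/3 (F = -((64 - 4/(-3)) + 0) = -((64 - 4*(-⅓)) + 0) = -((64 + 4/3) + 0) = -(196/3 + 0) = -1*196/3 = -196/3 ≈ -65.333)
T = -154/3 (T = -196/3 + (-1 - 3*(-5)) = -196/3 + (-1 + 15) = -196/3 + 14 = -154/3 ≈ -51.333)
-22*(19 + T) = -22*(19 - 154/3) = -22*(-97/3) = 2134/3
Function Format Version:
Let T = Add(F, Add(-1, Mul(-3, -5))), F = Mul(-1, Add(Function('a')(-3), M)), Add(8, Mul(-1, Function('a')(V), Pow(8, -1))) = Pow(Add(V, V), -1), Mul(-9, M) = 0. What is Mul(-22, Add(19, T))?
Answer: Rational(2134, 3) ≈ 711.33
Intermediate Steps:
M = 0 (M = Mul(Rational(-1, 9), 0) = 0)
Function('a')(V) = Add(64, Mul(-4, Pow(V, -1))) (Function('a')(V) = Add(64, Mul(-8, Pow(Add(V, V), -1))) = Add(64, Mul(-8, Pow(Mul(2, V), -1))) = Add(64, Mul(-8, Mul(Rational(1, 2), Pow(V, -1)))) = Add(64, Mul(-4, Pow(V, -1))))
F = Rational(-196, 3) (F = Mul(-1, Add(Add(64, Mul(-4, Pow(-3, -1))), 0)) = Mul(-1, Add(Add(64, Mul(-4, Rational(-1, 3))), 0)) = Mul(-1, Add(Add(64, Rational(4, 3)), 0)) = Mul(-1, Add(Rational(196, 3), 0)) = Mul(-1, Rational(196, 3)) = Rational(-196, 3) ≈ -65.333)
T = Rational(-154, 3) (T = Add(Rational(-196, 3), Add(-1, Mul(-3, -5))) = Add(Rational(-196, 3), Add(-1, 15)) = Add(Rational(-196, 3), 14) = Rational(-154, 3) ≈ -51.333)
Mul(-22, Add(19, T)) = Mul(-22, Add(19, Rational(-154, 3))) = Mul(-22, Rational(-97, 3)) = Rational(2134, 3)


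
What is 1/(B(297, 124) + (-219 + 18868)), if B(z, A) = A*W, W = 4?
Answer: 1/19145 ≈ 5.2233e-5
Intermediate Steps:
B(z, A) = 4*A (B(z, A) = A*4 = 4*A)
1/(B(297, 124) + (-219 + 18868)) = 1/(4*124 + (-219 + 18868)) = 1/(496 + 18649) = 1/19145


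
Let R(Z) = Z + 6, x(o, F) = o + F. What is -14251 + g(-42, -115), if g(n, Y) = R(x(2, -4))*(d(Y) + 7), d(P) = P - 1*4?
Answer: -14699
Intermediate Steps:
d(P) = -4 + P (d(P) = P - 4 = -4 + P)
x(o, F) = F + o
R(Z) = 6 + Z
g(n, Y) = 12 + 4*Y (g(n, Y) = (6 + (-4 + 2))*((-4 + Y) + 7) = (6 - 2)*(3 + Y) = 4*(3 + Y) = 12 + 4*Y)
-14251 + g(-42, -115) = -14251 + (12 + 4*(-115)) = -14251 + (12 - 460) = -14251 - 448 = -14699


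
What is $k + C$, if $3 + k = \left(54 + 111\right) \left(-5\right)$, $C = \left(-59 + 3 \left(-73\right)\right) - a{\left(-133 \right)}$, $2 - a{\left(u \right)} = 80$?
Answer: $-1028$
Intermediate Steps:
$a{\left(u \right)} = -78$ ($a{\left(u \right)} = 2 - 80 = -78$)
$C = -200$ ($C = \left(-59 + 3 \left(-73\right)\right) - -78 = \left(-59 - 219\right) + 78 = -278 + 78 = -200$)
$k = -828$ ($k = -3 + \left(54 + 111\right) \left(-5\right) = -3 + 165 \left(-5\right) = -3 - 825 = -828$)
$k + C = -828 - 200 = -1028$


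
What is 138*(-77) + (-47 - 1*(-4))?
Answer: -10669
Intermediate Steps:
138*(-77) + (-47 - 1*(-4)) = -10626 + (-47 + 4) = -10626 - 43 = -10669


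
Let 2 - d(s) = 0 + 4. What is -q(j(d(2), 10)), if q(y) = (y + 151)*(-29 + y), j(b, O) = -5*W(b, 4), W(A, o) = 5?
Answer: 6804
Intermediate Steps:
d(s) = -2 (d(s) = 2 - (0 + 4) = 2 - 1*4 = 2 - 4 = -2)
j(b, O) = -25 (j(b, O) = -5*5 = -25)
q(y) = (-29 + y)*(151 + y) (q(y) = (151 + y)*(-29 + y) = (-29 + y)*(151 + y))
-q(j(d(2), 10)) = -(-4379 + (-25)**2 + 122*(-25)) = -(-4379 + 625 - 3050) = -1*(-6804) = 6804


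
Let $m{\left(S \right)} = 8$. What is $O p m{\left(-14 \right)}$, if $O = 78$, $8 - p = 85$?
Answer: $-48048$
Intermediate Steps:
$p = -77$ ($p = 8 - 85 = -77$)
$O p m{\left(-14 \right)} = 78 \left(-77\right) 8 = \left(-6006\right) 8 = -48048$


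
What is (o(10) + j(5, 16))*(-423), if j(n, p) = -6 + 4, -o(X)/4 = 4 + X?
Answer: 24534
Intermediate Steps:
o(X) = -16 - 4*X (o(X) = -4*(4 + X) = -16 - 4*X)
j(n, p) = -2
(o(10) + j(5, 16))*(-423) = ((-16 - 4*10) - 2)*(-423) = ((-16 - 40) - 2)*(-423) = (-56 - 2)*(-423) = -58*(-423) = 24534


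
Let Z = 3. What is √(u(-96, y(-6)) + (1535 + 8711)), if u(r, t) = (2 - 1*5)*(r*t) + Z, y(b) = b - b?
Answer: √10249 ≈ 101.24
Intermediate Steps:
y(b) = 0
u(r, t) = 3 - 3*r*t (u(r, t) = (2 - 1*5)*(r*t) + 3 = (2 - 5)*(r*t) + 3 = -3*r*t + 3 = 3 - 3*r*t)
√(u(-96, y(-6)) + (1535 + 8711)) = √((3 - 3*(-96)*0) + (1535 + 8711)) = √((3 + 0) + 10246) = √(3 + 10246) = √10249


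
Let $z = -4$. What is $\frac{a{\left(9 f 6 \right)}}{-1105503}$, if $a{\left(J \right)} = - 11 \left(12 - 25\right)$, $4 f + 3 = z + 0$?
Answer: $- \frac{143}{1105503} \approx -0.00012935$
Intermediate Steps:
$f = - \frac{7}{4}$ ($f = - \frac{3}{4} + \frac{-4 + 0}{4} = - \frac{3}{4} + \frac{1}{4} \left(-4\right) = - \frac{3}{4} - 1 = - \frac{7}{4} \approx -1.75$)
$a{\left(J \right)} = 143$ ($a{\left(J \right)} = \left(-11\right) \left(-13\right) = 143$)
$\frac{a{\left(9 f 6 \right)}}{-1105503} = \frac{143}{-1105503} = 143 \left(- \frac{1}{1105503}\right) = - \frac{143}{1105503}$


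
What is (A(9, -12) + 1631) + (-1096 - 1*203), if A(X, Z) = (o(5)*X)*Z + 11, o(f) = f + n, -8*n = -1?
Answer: -421/2 ≈ -210.50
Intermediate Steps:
n = ⅛ (n = -⅛*(-1) = ⅛ ≈ 0.12500)
o(f) = ⅛ + f (o(f) = f + ⅛ = ⅛ + f)
A(X, Z) = 11 + 41*X*Z/8 (A(X, Z) = ((⅛ + 5)*X)*Z + 11 = (41*X/8)*Z + 11 = 41*X*Z/8 + 11 = 11 + 41*X*Z/8)
(A(9, -12) + 1631) + (-1096 - 1*203) = ((11 + (41/8)*9*(-12)) + 1631) + (-1096 - 1*203) = ((11 - 1107/2) + 1631) + (-1096 - 203) = (-1085/2 + 1631) - 1299 = 2177/2 - 1299 = -421/2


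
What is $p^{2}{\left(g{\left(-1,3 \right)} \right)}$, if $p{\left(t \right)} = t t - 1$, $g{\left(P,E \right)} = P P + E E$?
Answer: $9801$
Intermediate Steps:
$g{\left(P,E \right)} = E^{2} + P^{2}$ ($g{\left(P,E \right)} = P^{2} + E^{2} = E^{2} + P^{2}$)
$p{\left(t \right)} = -1 + t^{2}$ ($p{\left(t \right)} = t^{2} - 1 = -1 + t^{2}$)
$p^{2}{\left(g{\left(-1,3 \right)} \right)} = \left(-1 + \left(3^{2} + \left(-1\right)^{2}\right)^{2}\right)^{2} = \left(-1 + \left(9 + 1\right)^{2}\right)^{2} = \left(-1 + 10^{2}\right)^{2} = \left(-1 + 100\right)^{2} = 99^{2} = 9801$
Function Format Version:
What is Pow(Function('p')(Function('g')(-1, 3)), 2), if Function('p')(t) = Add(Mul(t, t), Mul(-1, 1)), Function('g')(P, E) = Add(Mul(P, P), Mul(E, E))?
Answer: 9801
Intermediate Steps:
Function('g')(P, E) = Add(Pow(E, 2), Pow(P, 2)) (Function('g')(P, E) = Add(Pow(P, 2), Pow(E, 2)) = Add(Pow(E, 2), Pow(P, 2)))
Function('p')(t) = Add(-1, Pow(t, 2)) (Function('p')(t) = Add(Pow(t, 2), -1) = Add(-1, Pow(t, 2)))
Pow(Function('p')(Function('g')(-1, 3)), 2) = Pow(Add(-1, Pow(Add(Pow(3, 2), Pow(-1, 2)), 2)), 2) = Pow(Add(-1, Pow(Add(9, 1), 2)), 2) = Pow(Add(-1, Pow(10, 2)), 2) = Pow(Add(-1, 100), 2) = Pow(99, 2) = 9801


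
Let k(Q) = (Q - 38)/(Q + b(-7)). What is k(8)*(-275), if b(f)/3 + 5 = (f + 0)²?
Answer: 825/14 ≈ 58.929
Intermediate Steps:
b(f) = -15 + 3*f² (b(f) = -15 + 3*(f + 0)² = -15 + 3*f²)
k(Q) = (-38 + Q)/(132 + Q) (k(Q) = (Q - 38)/(Q + (-15 + 3*(-7)²)) = (-38 + Q)/(Q + (-15 + 3*49)) = (-38 + Q)/(Q + (-15 + 147)) = (-38 + Q)/(Q + 132) = (-38 + Q)/(132 + Q))
k(8)*(-275) = ((-38 + 8)/(132 + 8))*(-275) = (-30/140)*(-275) = ((1/140)*(-30))*(-275) = -3/14*(-275) = 825/14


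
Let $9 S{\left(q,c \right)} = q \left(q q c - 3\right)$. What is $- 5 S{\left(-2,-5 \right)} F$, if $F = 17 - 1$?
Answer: $- \frac{3680}{9} \approx -408.89$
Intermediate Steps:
$S{\left(q,c \right)} = \frac{q \left(-3 + c q^{2}\right)}{9}$ ($S{\left(q,c \right)} = \frac{q \left(q q c - 3\right)}{9} = \frac{q \left(q^{2} c - 3\right)}{9} = \frac{q \left(c q^{2} - 3\right)}{9} = \frac{q \left(-3 + c q^{2}\right)}{9}$)
$F = 16$ ($F = 17 - 1 = 16$)
$- 5 S{\left(-2,-5 \right)} F = - 5 \cdot \frac{1}{9} \left(-2\right) \left(-3 - 5 \left(-2\right)^{2}\right) 16 = - 5 \cdot \frac{1}{9} \left(-2\right) \left(-3 - 20\right) 16 = - 5 \cdot \frac{1}{9} \left(-2\right) \left(-23\right) 16 = \left(-5\right) \frac{46}{9} \cdot 16 = \left(- \frac{230}{9}\right) 16 = - \frac{3680}{9}$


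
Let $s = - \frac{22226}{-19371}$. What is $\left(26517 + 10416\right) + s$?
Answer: $\frac{715451369}{19371} \approx 36934.0$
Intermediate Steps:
$s = \frac{22226}{19371}$ ($s = \left(-22226\right) \left(- \frac{1}{19371}\right) = \frac{22226}{19371} \approx 1.1474$)
$\left(26517 + 10416\right) + s = \left(26517 + 10416\right) + \frac{22226}{19371} = 36933 + \frac{22226}{19371} = \frac{715451369}{19371}$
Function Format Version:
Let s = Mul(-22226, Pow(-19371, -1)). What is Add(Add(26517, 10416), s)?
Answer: Rational(715451369, 19371) ≈ 36934.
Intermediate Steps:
s = Rational(22226, 19371) (s = Mul(-22226, Rational(-1, 19371)) = Rational(22226, 19371) ≈ 1.1474)
Add(Add(26517, 10416), s) = Add(Add(26517, 10416), Rational(22226, 19371)) = Add(36933, Rational(22226, 19371)) = Rational(715451369, 19371)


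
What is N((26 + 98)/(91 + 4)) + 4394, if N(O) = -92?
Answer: 4302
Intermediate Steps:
N((26 + 98)/(91 + 4)) + 4394 = -92 + 4394 = 4302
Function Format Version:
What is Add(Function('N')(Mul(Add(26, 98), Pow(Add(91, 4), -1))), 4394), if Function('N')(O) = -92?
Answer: 4302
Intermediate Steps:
Add(Function('N')(Mul(Add(26, 98), Pow(Add(91, 4), -1))), 4394) = Add(-92, 4394) = 4302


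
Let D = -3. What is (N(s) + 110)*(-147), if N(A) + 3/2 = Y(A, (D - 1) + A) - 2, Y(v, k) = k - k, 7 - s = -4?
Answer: -31311/2 ≈ -15656.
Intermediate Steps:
s = 11 (s = 7 - 1*(-4) = 7 + 4 = 11)
Y(v, k) = 0
N(A) = -7/2 (N(A) = -3/2 + (0 - 2) = -3/2 - 2 = -7/2)
(N(s) + 110)*(-147) = (-7/2 + 110)*(-147) = (213/2)*(-147) = -31311/2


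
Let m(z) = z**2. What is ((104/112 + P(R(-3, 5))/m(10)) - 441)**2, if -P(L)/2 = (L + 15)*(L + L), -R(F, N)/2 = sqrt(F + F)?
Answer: 23619250321/122500 - 922134*I*sqrt(6)/875 ≈ 1.9281e+5 - 2581.4*I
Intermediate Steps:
R(F, N) = -2*sqrt(2)*sqrt(F) (R(F, N) = -2*sqrt(F + F) = -2*sqrt(2)*sqrt(F))
P(L) = -4*L*(15 + L) (P(L) = -2*(L + 15)*(L + L) = -2*(15 + L)*2*L = -4*L*(15 + L))
((104/112 + P(R(-3, 5))/m(10)) - 441)**2 = ((104/112 + (-4*(-2*sqrt(2)*sqrt(-3))*(15 - 2*sqrt(2)*sqrt(-3)))/(10**2)) - 441)**2 = ((104*(1/112) - 4*(-2*sqrt(2)*I*sqrt(3))*(15 - 2*sqrt(2)*I*sqrt(3))/100) - 441)**2 = ((13/14 - 4*(-2*I*sqrt(6))*(15 - 2*I*sqrt(6))*(1/100)) - 441)**2 = ((13/14 + (8*I*sqrt(6)*(15 - 2*I*sqrt(6)))*(1/100)) - 441)**2 = ((13/14 + 2*I*sqrt(6)*(15 - 2*I*sqrt(6))/25) - 441)**2 = (-6161/14 + 2*I*sqrt(6)*(15 - 2*I*sqrt(6))/25)**2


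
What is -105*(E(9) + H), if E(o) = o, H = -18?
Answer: 945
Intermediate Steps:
-105*(E(9) + H) = -105*(9 - 18) = -105*(-9) = 945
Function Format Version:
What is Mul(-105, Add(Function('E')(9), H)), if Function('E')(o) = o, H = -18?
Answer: 945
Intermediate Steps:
Mul(-105, Add(Function('E')(9), H)) = Mul(-105, Add(9, -18)) = Mul(-105, -9) = 945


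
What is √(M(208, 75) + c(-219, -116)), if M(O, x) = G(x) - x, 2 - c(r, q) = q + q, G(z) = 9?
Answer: 2*√42 ≈ 12.961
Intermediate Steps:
c(r, q) = 2 - 2*q (c(r, q) = 2 - (q + q) = 2 - 2*q)
M(O, x) = 9 - x
√(M(208, 75) + c(-219, -116)) = √((9 - 1*75) + (2 - 2*(-116))) = √((9 - 75) + (2 + 232)) = √(-66 + 234) = √168 = 2*√42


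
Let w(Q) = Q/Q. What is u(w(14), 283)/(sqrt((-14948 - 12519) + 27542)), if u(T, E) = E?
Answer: 283*sqrt(3)/15 ≈ 32.678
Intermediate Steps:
w(Q) = 1
u(w(14), 283)/(sqrt((-14948 - 12519) + 27542)) = 283/(sqrt((-14948 - 12519) + 27542)) = 283/(sqrt(-27467 + 27542)) = 283/(sqrt(75)) = 283/((5*sqrt(3))) = 283*(sqrt(3)/15) = 283*sqrt(3)/15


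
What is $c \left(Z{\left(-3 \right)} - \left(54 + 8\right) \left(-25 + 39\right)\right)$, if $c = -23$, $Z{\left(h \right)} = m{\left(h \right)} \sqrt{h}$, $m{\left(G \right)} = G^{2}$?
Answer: $19964 - 207 i \sqrt{3} \approx 19964.0 - 358.53 i$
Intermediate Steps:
$Z{\left(h \right)} = h^{\frac{5}{2}}$ ($Z{\left(h \right)} = h^{2} \sqrt{h} = h^{\frac{5}{2}}$)
$c \left(Z{\left(-3 \right)} - \left(54 + 8\right) \left(-25 + 39\right)\right) = - 23 \left(\left(-3\right)^{\frac{5}{2}} - \left(54 + 8\right) \left(-25 + 39\right)\right) = - 23 \left(9 i \sqrt{3} - 62 \cdot 14\right) = - 23 \left(9 i \sqrt{3} - 868\right) = - 23 \left(-868 + 9 i \sqrt{3}\right) = 19964 - 207 i \sqrt{3}$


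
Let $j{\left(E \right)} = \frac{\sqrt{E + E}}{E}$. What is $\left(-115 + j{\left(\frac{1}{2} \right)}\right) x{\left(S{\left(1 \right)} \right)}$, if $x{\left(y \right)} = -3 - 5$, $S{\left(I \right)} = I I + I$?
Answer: $904$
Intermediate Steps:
$S{\left(I \right)} = I + I^{2}$ ($S{\left(I \right)} = I^{2} + I = I + I^{2}$)
$x{\left(y \right)} = -8$ ($x{\left(y \right)} = -3 - 5 = -8$)
$j{\left(E \right)} = \frac{\sqrt{2}}{\sqrt{E}}$ ($j{\left(E \right)} = \frac{\sqrt{2 E}}{E} = \frac{\sqrt{2} \sqrt{E}}{E} = \frac{\sqrt{2}}{\sqrt{E}}$)
$\left(-115 + j{\left(\frac{1}{2} \right)}\right) x{\left(S{\left(1 \right)} \right)} = \left(-115 + \frac{\sqrt{2}}{\frac{1}{2} \sqrt{2}}\right) \left(-8\right) = \left(-115 + \sqrt{2} \frac{1}{\sqrt{\frac{1}{2}}}\right) \left(-8\right) = \left(-115 + \sqrt{2} \sqrt{2}\right) \left(-8\right) = \left(-115 + 2\right) \left(-8\right) = \left(-113\right) \left(-8\right) = 904$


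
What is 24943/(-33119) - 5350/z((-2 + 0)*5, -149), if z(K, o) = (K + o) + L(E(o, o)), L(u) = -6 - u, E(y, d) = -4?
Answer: 173170827/5332159 ≈ 32.477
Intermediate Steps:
z(K, o) = -2 + K + o (z(K, o) = (K + o) + (-6 - 1*(-4)) = (K + o) + (-6 + 4) = (K + o) - 2 = -2 + K + o)
24943/(-33119) - 5350/z((-2 + 0)*5, -149) = 24943/(-33119) - 5350/(-2 + (-2 + 0)*5 - 149) = 24943*(-1/33119) - 5350/(-2 - 2*5 - 149) = -24943/33119 - 5350/(-2 - 10 - 149) = -24943/33119 - 5350/(-161) = -24943/33119 - 5350*(-1/161) = -24943/33119 + 5350/161 = 173170827/5332159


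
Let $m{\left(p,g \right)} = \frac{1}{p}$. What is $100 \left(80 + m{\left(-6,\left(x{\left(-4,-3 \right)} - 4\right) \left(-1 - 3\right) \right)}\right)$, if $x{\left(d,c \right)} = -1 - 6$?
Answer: $\frac{23950}{3} \approx 7983.3$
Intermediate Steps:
$x{\left(d,c \right)} = -7$ ($x{\left(d,c \right)} = -1 - 6 = -7$)
$100 \left(80 + m{\left(-6,\left(x{\left(-4,-3 \right)} - 4\right) \left(-1 - 3\right) \right)}\right) = 100 \left(80 + \frac{1}{-6}\right) = 100 \left(80 - \frac{1}{6}\right) = 100 \cdot \frac{479}{6} = \frac{23950}{3}$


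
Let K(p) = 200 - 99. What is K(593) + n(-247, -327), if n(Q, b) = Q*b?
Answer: 80870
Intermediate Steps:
K(p) = 101
K(593) + n(-247, -327) = 101 - 247*(-327) = 101 + 80769 = 80870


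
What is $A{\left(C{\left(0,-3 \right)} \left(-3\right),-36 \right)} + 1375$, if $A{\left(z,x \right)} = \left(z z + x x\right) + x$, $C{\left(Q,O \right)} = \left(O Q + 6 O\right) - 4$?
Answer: $6991$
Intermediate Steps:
$C{\left(Q,O \right)} = -4 + 6 O + O Q$ ($C{\left(Q,O \right)} = \left(6 O + O Q\right) - 4 = -4 + 6 O + O Q$)
$A{\left(z,x \right)} = x + x^{2} + z^{2}$ ($A{\left(z,x \right)} = \left(z^{2} + x^{2}\right) + x = \left(x^{2} + z^{2}\right) + x = x + x^{2} + z^{2}$)
$A{\left(C{\left(0,-3 \right)} \left(-3\right),-36 \right)} + 1375 = \left(-36 + \left(-36\right)^{2} + \left(\left(-4 + 6 \left(-3\right) - 0\right) \left(-3\right)\right)^{2}\right) + 1375 = \left(-36 + 1296 + \left(\left(-4 - 18 + 0\right) \left(-3\right)\right)^{2}\right) + 1375 = \left(-36 + 1296 + \left(\left(-22\right) \left(-3\right)\right)^{2}\right) + 1375 = \left(-36 + 1296 + 66^{2}\right) + 1375 = \left(-36 + 1296 + 4356\right) + 1375 = 5616 + 1375 = 6991$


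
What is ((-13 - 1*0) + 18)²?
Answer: 25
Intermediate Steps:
((-13 - 1*0) + 18)² = ((-13 + 0) + 18)² = (-13 + 18)² = 5² = 25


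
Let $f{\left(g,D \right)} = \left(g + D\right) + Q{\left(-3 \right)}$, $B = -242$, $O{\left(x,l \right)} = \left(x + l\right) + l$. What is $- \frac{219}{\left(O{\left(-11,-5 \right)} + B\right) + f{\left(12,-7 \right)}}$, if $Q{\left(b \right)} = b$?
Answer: $\frac{73}{87} \approx 0.83908$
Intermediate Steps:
$O{\left(x,l \right)} = x + 2 l$ ($O{\left(x,l \right)} = \left(l + x\right) + l = x + 2 l$)
$f{\left(g,D \right)} = -3 + D + g$ ($f{\left(g,D \right)} = \left(g + D\right) - 3 = \left(D + g\right) - 3 = -3 + D + g$)
$- \frac{219}{\left(O{\left(-11,-5 \right)} + B\right) + f{\left(12,-7 \right)}} = - \frac{219}{\left(\left(-11 + 2 \left(-5\right)\right) - 242\right) - -2} = - \frac{219}{\left(\left(-11 - 10\right) - 242\right) + 2} = - \frac{219}{\left(-21 - 242\right) + 2} = - \frac{219}{-263 + 2} = - \frac{219}{-261} = \left(-219\right) \left(- \frac{1}{261}\right) = \frac{73}{87}$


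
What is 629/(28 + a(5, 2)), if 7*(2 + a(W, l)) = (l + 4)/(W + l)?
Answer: 30821/1280 ≈ 24.079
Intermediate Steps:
a(W, l) = -2 + (4 + l)/(7*(W + l)) (a(W, l) = -2 + ((l + 4)/(W + l))/7 = -2 + ((4 + l)/(W + l))/7 = -2 + (4 + l)/(7*(W + l)))
629/(28 + a(5, 2)) = 629/(28 + (4 - 14*5 - 13*2)/(7*(5 + 2))) = 629/(28 + (⅐)*(4 - 70 - 26)/7) = 629/(28 + (⅐)*(⅐)*(-92)) = 629/(28 - 92/49) = 629/(1280/49) = (49/1280)*629 = 30821/1280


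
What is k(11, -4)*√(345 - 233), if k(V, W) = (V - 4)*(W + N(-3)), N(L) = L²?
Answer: 140*√7 ≈ 370.41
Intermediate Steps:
k(V, W) = (-4 + V)*(9 + W) (k(V, W) = (V - 4)*(W + (-3)²) = (-4 + V)*(W + 9) = (-4 + V)*(9 + W))
k(11, -4)*√(345 - 233) = (-36 - 4*(-4) + 9*11 + 11*(-4))*√(345 - 233) = (-36 + 16 + 99 - 44)*√112 = 35*(4*√7) = 140*√7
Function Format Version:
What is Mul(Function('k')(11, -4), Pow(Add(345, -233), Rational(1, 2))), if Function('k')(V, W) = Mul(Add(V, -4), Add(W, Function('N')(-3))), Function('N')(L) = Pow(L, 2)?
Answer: Mul(140, Pow(7, Rational(1, 2))) ≈ 370.41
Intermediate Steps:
Function('k')(V, W) = Mul(Add(-4, V), Add(9, W)) (Function('k')(V, W) = Mul(Add(V, -4), Add(W, Pow(-3, 2))) = Mul(Add(-4, V), Add(W, 9)) = Mul(Add(-4, V), Add(9, W)))
Mul(Function('k')(11, -4), Pow(Add(345, -233), Rational(1, 2))) = Mul(Add(-36, Mul(-4, -4), Mul(9, 11), Mul(11, -4)), Pow(Add(345, -233), Rational(1, 2))) = Mul(Add(-36, 16, 99, -44), Pow(112, Rational(1, 2))) = Mul(35, Mul(4, Pow(7, Rational(1, 2)))) = Mul(140, Pow(7, Rational(1, 2)))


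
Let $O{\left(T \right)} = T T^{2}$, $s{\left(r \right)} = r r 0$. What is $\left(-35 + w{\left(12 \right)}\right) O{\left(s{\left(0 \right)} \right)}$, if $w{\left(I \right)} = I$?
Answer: $0$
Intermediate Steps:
$s{\left(r \right)} = 0$ ($s{\left(r \right)} = r^{2} \cdot 0 = 0$)
$O{\left(T \right)} = T^{3}$
$\left(-35 + w{\left(12 \right)}\right) O{\left(s{\left(0 \right)} \right)} = \left(-35 + 12\right) 0^{3} = \left(-23\right) 0 = 0$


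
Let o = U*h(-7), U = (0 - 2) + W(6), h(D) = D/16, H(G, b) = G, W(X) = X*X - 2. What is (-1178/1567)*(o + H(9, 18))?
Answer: 5890/1567 ≈ 3.7588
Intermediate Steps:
W(X) = -2 + X² (W(X) = X² - 2 = -2 + X²)
h(D) = D/16 (h(D) = D*(1/16) = D/16)
U = 32 (U = (0 - 2) + (-2 + 6²) = -2 + (-2 + 36) = -2 + 34 = 32)
o = -14 (o = 32*((1/16)*(-7)) = 32*(-7/16) = -14)
(-1178/1567)*(o + H(9, 18)) = (-1178/1567)*(-14 + 9) = -1178*1/1567*(-5) = -1178/1567*(-5) = 5890/1567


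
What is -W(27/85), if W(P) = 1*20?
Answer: -20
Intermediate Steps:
W(P) = 20
-W(27/85) = -1*20 = -20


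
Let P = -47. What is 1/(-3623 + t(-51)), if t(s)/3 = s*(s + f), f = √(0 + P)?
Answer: I/(153*√47 + 4180*I) ≈ 0.00022506 + 5.6476e-5*I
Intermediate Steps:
f = I*√47 (f = √(0 - 47) = √(-47) = I*√47 ≈ 6.8557*I)
t(s) = 3*s*(s + I*√47) (t(s) = 3*(s*(s + I*√47)) = 3*s*(s + I*√47))
1/(-3623 + t(-51)) = 1/(-3623 + 3*(-51)*(-51 + I*√47)) = 1/(-3623 + (7803 - 153*I*√47)) = 1/(4180 - 153*I*√47)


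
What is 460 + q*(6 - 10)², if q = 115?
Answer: 2300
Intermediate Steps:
460 + q*(6 - 10)² = 460 + 115*(6 - 10)² = 460 + 115*(-4)² = 460 + 115*16 = 460 + 1840 = 2300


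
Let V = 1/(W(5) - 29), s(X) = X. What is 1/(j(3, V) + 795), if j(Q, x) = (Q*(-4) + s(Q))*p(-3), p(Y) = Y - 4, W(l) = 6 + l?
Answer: 1/858 ≈ 0.0011655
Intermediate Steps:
V = -1/18 (V = 1/((6 + 5) - 29) = 1/(11 - 29) = 1/(-18) = -1/18 ≈ -0.055556)
p(Y) = -4 + Y
j(Q, x) = 21*Q (j(Q, x) = (Q*(-4) + Q)*(-4 - 3) = (-4*Q + Q)*(-7) = -3*Q*(-7) = 21*Q)
1/(j(3, V) + 795) = 1/(21*3 + 795) = 1/(63 + 795) = 1/858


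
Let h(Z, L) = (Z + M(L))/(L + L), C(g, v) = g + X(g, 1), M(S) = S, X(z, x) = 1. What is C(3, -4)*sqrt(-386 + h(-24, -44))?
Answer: 10*I*sqrt(7458)/11 ≈ 78.509*I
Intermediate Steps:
C(g, v) = 1 + g (C(g, v) = g + 1 = 1 + g)
h(Z, L) = (L + Z)/(2*L) (h(Z, L) = (Z + L)/(L + L) = (L + Z)/((2*L)) = (L + Z)*(1/(2*L)) = (L + Z)/(2*L))
C(3, -4)*sqrt(-386 + h(-24, -44)) = (1 + 3)*sqrt(-386 + (1/2)*(-44 - 24)/(-44)) = 4*sqrt(-386 + (1/2)*(-1/44)*(-68)) = 4*sqrt(-386 + 17/22) = 4*sqrt(-8475/22) = 4*(5*I*sqrt(7458)/22) = 10*I*sqrt(7458)/11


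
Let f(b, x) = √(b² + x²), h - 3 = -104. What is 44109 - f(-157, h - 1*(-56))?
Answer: 44109 - √26674 ≈ 43946.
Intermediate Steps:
h = -101 (h = 3 - 104 = -101)
44109 - f(-157, h - 1*(-56)) = 44109 - √((-157)² + (-101 - 1*(-56))²) = 44109 - √(24649 + (-101 + 56)²) = 44109 - √(24649 + (-45)²) = 44109 - √(24649 + 2025) = 44109 - √26674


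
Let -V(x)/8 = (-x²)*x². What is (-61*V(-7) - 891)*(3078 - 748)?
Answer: -2732109070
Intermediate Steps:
V(x) = 8*x⁴ (V(x) = -8*(-x²)*x² = -(-8)*x⁴ = 8*x⁴)
(-61*V(-7) - 891)*(3078 - 748) = (-488*(-7)⁴ - 891)*(3078 - 748) = (-488*2401 - 891)*2330 = (-61*19208 - 891)*2330 = (-1171688 - 891)*2330 = -1172579*2330 = -2732109070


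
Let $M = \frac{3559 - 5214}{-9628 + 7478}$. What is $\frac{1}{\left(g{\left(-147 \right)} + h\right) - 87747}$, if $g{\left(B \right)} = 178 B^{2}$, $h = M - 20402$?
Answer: $\frac{430}{1607449121} \approx 2.675 \cdot 10^{-7}$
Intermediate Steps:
$M = \frac{331}{430}$ ($M = - \frac{1655}{-2150} = \left(-1655\right) \left(- \frac{1}{2150}\right) = \frac{331}{430} \approx 0.76977$)
$h = - \frac{8772529}{430}$ ($h = \frac{331}{430} - 20402 = - \frac{8772529}{430} \approx -20401.0$)
$\frac{1}{\left(g{\left(-147 \right)} + h\right) - 87747} = \frac{1}{\left(178 \left(-147\right)^{2} - \frac{8772529}{430}\right) - 87747} = \frac{1}{\left(178 \cdot 21609 - \frac{8772529}{430}\right) - 87747} = \frac{1}{\left(3846402 - \frac{8772529}{430}\right) - 87747} = \frac{1}{\frac{1645180331}{430} - 87747} = \frac{1}{\frac{1607449121}{430}} = \frac{430}{1607449121}$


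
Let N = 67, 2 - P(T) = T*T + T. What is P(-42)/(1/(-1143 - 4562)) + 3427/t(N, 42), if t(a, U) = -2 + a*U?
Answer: 27593034627/2812 ≈ 9.8126e+6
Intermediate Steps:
P(T) = 2 - T - T² (P(T) = 2 - (T*T + T) = 2 - (T² + T) = 2 - (T + T²) = 2 + (-T - T²) = 2 - T - T²)
t(a, U) = -2 + U*a
P(-42)/(1/(-1143 - 4562)) + 3427/t(N, 42) = (2 - 1*(-42) - 1*(-42)²)/(1/(-1143 - 4562)) + 3427/(-2 + 42*67) = (2 + 42 - 1*1764)/(1/(-5705)) + 3427/(-2 + 2814) = (2 + 42 - 1764)/(-1/5705) + 3427/2812 = -1720*(-5705) + 3427*(1/2812) = 9812600 + 3427/2812 = 27593034627/2812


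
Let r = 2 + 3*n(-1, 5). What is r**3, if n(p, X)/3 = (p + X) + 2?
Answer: 175616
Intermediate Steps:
n(p, X) = 6 + 3*X + 3*p (n(p, X) = 3*((p + X) + 2) = 3*((X + p) + 2) = 3*(2 + X + p) = 6 + 3*X + 3*p)
r = 56 (r = 2 + 3*(6 + 3*5 + 3*(-1)) = 2 + 3*(6 + 15 - 3) = 2 + 3*18 = 2 + 54 = 56)
r**3 = 56**3 = 175616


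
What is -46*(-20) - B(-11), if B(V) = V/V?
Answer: 919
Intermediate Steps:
B(V) = 1
-46*(-20) - B(-11) = -46*(-20) - 1*1 = 920 - 1 = 919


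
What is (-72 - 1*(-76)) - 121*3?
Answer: -359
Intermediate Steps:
(-72 - 1*(-76)) - 121*3 = (-72 + 76) - 363 = 4 - 363 = -359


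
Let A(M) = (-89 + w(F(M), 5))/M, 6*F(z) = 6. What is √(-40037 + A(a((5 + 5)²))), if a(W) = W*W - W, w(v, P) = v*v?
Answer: I*√9008327/15 ≈ 200.09*I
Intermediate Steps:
F(z) = 1 (F(z) = (⅙)*6 = 1)
w(v, P) = v²
a(W) = W² - W
A(M) = -88/M (A(M) = (-89 + 1²)/M = (-89 + 1)/M = -88/M)
√(-40037 + A(a((5 + 5)²))) = √(-40037 - 88*1/((-1 + (5 + 5)²)*(5 + 5)²)) = √(-40037 - 88*1/(100*(-1 + 10²))) = √(-40037 - 88*1/(100*(-1 + 100))) = √(-40037 - 88/(100*99)) = √(-40037 - 88/9900) = √(-40037 - 88*1/9900) = √(-40037 - 2/225) = √(-9008327/225) = I*√9008327/15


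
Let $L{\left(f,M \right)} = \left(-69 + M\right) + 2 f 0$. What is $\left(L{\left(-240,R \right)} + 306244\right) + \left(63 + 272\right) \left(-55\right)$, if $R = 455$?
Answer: $288205$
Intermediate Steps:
$L{\left(f,M \right)} = -69 + M$ ($L{\left(f,M \right)} = \left(-69 + M\right) + 0 = -69 + M$)
$\left(L{\left(-240,R \right)} + 306244\right) + \left(63 + 272\right) \left(-55\right) = \left(\left(-69 + 455\right) + 306244\right) + \left(63 + 272\right) \left(-55\right) = \left(386 + 306244\right) + 335 \left(-55\right) = 306630 - 18425 = 288205$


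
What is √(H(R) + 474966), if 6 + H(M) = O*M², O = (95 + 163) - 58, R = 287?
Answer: 2*√4237190 ≈ 4116.9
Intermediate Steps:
O = 200 (O = 258 - 58 = 200)
H(M) = -6 + 200*M²
√(H(R) + 474966) = √((-6 + 200*287²) + 474966) = √((-6 + 200*82369) + 474966) = √((-6 + 16473800) + 474966) = √(16473794 + 474966) = √16948760 = 2*√4237190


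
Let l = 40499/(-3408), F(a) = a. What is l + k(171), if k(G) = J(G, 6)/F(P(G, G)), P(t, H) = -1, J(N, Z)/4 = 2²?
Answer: -95027/3408 ≈ -27.884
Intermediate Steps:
J(N, Z) = 16 (J(N, Z) = 4*2² = 4*4 = 16)
l = -40499/3408 (l = 40499*(-1/3408) = -40499/3408 ≈ -11.884)
k(G) = -16 (k(G) = 16/(-1) = 16*(-1) = -16)
l + k(171) = -40499/3408 - 16 = -95027/3408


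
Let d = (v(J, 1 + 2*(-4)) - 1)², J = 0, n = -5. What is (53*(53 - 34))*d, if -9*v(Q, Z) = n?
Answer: 16112/81 ≈ 198.91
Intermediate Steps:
v(Q, Z) = 5/9 (v(Q, Z) = -⅑*(-5) = 5/9)
d = 16/81 (d = (5/9 - 1)² = (-4/9)² = 16/81 ≈ 0.19753)
(53*(53 - 34))*d = (53*(53 - 34))*(16/81) = (53*19)*(16/81) = 1007*(16/81) = 16112/81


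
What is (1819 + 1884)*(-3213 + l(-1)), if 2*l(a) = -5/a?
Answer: -23776963/2 ≈ -1.1888e+7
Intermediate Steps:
l(a) = -5/(2*a) (l(a) = (-5/a)/2 = -5/(2*a))
(1819 + 1884)*(-3213 + l(-1)) = (1819 + 1884)*(-3213 - 5/2/(-1)) = 3703*(-3213 - 5/2*(-1)) = 3703*(-3213 + 5/2) = 3703*(-6421/2) = -23776963/2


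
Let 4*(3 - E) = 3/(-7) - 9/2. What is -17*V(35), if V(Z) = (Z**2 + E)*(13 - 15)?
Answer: 1170229/28 ≈ 41794.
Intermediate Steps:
E = 237/56 (E = 3 - (3/(-7) - 9/2)/4 = 3 - (3*(-1/7) - 9*1/2)/4 = 3 - (-3/7 - 9/2)/4 = 3 - 1/4*(-69/14) = 3 + 69/56 = 237/56 ≈ 4.2321)
V(Z) = -237/28 - 2*Z**2 (V(Z) = (Z**2 + 237/56)*(13 - 15) = (237/56 + Z**2)*(-2) = -237/28 - 2*Z**2)
-17*V(35) = -17*(-237/28 - 2*35**2) = -17*(-237/28 - 2*1225) = -17*(-237/28 - 2450) = -17*(-68837/28) = 1170229/28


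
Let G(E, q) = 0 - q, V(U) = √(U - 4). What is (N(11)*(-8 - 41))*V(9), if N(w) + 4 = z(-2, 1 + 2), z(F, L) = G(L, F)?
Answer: 98*√5 ≈ 219.13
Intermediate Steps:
V(U) = √(-4 + U)
G(E, q) = -q
z(F, L) = -F
N(w) = -2 (N(w) = -4 - 1*(-2) = -4 + 2 = -2)
(N(11)*(-8 - 41))*V(9) = (-2*(-8 - 41))*√(-4 + 9) = (-2*(-49))*√5 = 98*√5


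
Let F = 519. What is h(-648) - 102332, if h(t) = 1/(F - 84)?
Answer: -44514419/435 ≈ -1.0233e+5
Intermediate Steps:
h(t) = 1/435 (h(t) = 1/(519 - 84) = 1/435)
h(-648) - 102332 = 1/435 - 102332 = -44514419/435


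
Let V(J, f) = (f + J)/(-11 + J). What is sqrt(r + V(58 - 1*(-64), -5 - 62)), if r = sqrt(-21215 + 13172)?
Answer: sqrt(6105 + 12321*I*sqrt(8043))/111 ≈ 6.7149 + 6.6779*I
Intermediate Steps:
r = I*sqrt(8043) (r = sqrt(-8043) = I*sqrt(8043) ≈ 89.683*I)
V(J, f) = (J + f)/(-11 + J)
sqrt(r + V(58 - 1*(-64), -5 - 62)) = sqrt(I*sqrt(8043) + ((58 - 1*(-64)) + (-5 - 62))/(-11 + (58 - 1*(-64)))) = sqrt(I*sqrt(8043) + ((58 + 64) - 67)/(-11 + (58 + 64))) = sqrt(I*sqrt(8043) + (122 - 67)/(-11 + 122)) = sqrt(I*sqrt(8043) + 55/111) = sqrt(55/111 + I*sqrt(8043))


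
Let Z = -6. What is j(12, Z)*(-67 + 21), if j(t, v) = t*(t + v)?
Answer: -3312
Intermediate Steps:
j(12, Z)*(-67 + 21) = (12*(12 - 6))*(-67 + 21) = (12*6)*(-46) = 72*(-46) = -3312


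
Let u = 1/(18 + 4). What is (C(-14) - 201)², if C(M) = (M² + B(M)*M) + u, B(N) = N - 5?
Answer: 32982049/484 ≈ 68145.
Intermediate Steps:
B(N) = -5 + N
u = 1/22 ≈ 0.045455
C(M) = 1/22 + M² + M*(-5 + M) (C(M) = (M² + (-5 + M)*M) + 1/22 = (M² + M*(-5 + M)) + 1/22 = 1/22 + M² + M*(-5 + M))
(C(-14) - 201)² = ((1/22 - 5*(-14) + 2*(-14)²) - 201)² = ((1/22 + 70 + 2*196) - 201)² = ((1/22 + 70 + 392) - 201)² = (10165/22 - 201)² = (5743/22)² = 32982049/484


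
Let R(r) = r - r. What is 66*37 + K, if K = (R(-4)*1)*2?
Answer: 2442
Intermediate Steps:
R(r) = 0
K = 0 (K = (0*1)*2 = 0*2 = 0)
66*37 + K = 66*37 + 0 = 2442 + 0 = 2442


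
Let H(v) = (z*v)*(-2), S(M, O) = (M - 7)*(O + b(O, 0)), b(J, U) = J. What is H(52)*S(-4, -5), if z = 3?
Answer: -34320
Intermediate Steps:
S(M, O) = 2*O*(-7 + M) (S(M, O) = (M - 7)*(O + O) = (-7 + M)*(2*O) = 2*O*(-7 + M))
H(v) = -6*v (H(v) = (3*v)*(-2) = -6*v)
H(52)*S(-4, -5) = (-6*52)*(2*(-5)*(-7 - 4)) = -624*(-5)*(-11) = -312*110 = -34320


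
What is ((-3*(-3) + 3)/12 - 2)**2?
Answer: 1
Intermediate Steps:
((-3*(-3) + 3)/12 - 2)**2 = ((9 + 3)*(1/12) - 2)**2 = (12*(1/12) - 2)**2 = (1 - 2)**2 = (-1)**2 = 1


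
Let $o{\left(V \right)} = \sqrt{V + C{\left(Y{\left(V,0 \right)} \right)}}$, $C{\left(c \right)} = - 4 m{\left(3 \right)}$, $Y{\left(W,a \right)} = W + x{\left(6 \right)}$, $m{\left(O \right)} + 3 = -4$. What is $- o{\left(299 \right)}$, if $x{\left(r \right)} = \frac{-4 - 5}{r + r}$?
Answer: $- \sqrt{327} \approx -18.083$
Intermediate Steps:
$x{\left(r \right)} = - \frac{9}{2 r}$
$m{\left(O \right)} = -7$ ($m{\left(O \right)} = -3 - 4 = -7$)
$Y{\left(W,a \right)} = - \frac{3}{4} + W$ ($Y{\left(W,a \right)} = W - \frac{9}{2 \cdot 6} = W - \frac{3}{4} = - \frac{3}{4} + W$)
$C{\left(c \right)} = 28$ ($C{\left(c \right)} = \left(-4\right) \left(-7\right) = 28$)
$o{\left(V \right)} = \sqrt{28 + V}$ ($o{\left(V \right)} = \sqrt{V + 28} = \sqrt{28 + V}$)
$- o{\left(299 \right)} = - \sqrt{28 + 299} = - \sqrt{327}$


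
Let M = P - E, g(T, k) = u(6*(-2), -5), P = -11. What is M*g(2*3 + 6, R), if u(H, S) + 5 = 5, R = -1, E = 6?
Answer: 0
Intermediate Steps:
u(H, S) = 0 (u(H, S) = -5 + 5 = 0)
g(T, k) = 0
M = -17 (M = -11 - 1*6 = -11 - 6 = -17)
M*g(2*3 + 6, R) = -17*0 = 0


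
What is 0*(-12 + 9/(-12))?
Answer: 0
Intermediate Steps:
0*(-12 + 9/(-12)) = 0*(-12 + 9*(-1/12)) = 0*(-12 - 3/4) = 0*(-51/4) = 0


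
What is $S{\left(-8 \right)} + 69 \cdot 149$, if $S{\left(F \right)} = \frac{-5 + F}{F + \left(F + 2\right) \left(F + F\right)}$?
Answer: $\frac{904715}{88} \approx 10281.0$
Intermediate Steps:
$S{\left(F \right)} = \frac{-5 + F}{F + 2 F \left(2 + F\right)}$ ($S{\left(F \right)} = \frac{-5 + F}{F + \left(2 + F\right) 2 F} = \frac{-5 + F}{F + 2 F \left(2 + F\right)}$)
$S{\left(-8 \right)} + 69 \cdot 149 = \frac{-5 - 8}{\left(-8\right) \left(5 + 2 \left(-8\right)\right)} + 69 \cdot 149 = \left(- \frac{1}{8}\right) \frac{1}{5 - 16} \left(-13\right) + 10281 = \left(- \frac{1}{8}\right) \frac{1}{-11} \left(-13\right) + 10281 = \left(- \frac{1}{8}\right) \left(- \frac{1}{11}\right) \left(-13\right) + 10281 = - \frac{13}{88} + 10281 = \frac{904715}{88}$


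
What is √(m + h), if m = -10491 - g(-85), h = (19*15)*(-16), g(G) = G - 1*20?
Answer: I*√14946 ≈ 122.25*I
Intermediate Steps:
g(G) = -20 + G (g(G) = G - 20 = -20 + G)
h = -4560 (h = 285*(-16) = -4560)
m = -10386 (m = -10491 - (-20 - 85) = -10491 - 1*(-105) = -10491 + 105 = -10386)
√(m + h) = √(-10386 - 4560) = √(-14946) = I*√14946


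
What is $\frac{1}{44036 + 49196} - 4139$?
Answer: $- \frac{385887247}{93232} \approx -4139.0$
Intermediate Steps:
$\frac{1}{44036 + 49196} - 4139 = \frac{1}{93232} - 4139 = - \frac{385887247}{93232}$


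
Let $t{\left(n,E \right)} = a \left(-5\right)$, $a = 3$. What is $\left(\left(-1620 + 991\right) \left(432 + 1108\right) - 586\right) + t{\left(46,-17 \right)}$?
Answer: $-969261$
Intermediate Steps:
$t{\left(n,E \right)} = -15$ ($t{\left(n,E \right)} = 3 \left(-5\right) = -15$)
$\left(\left(-1620 + 991\right) \left(432 + 1108\right) - 586\right) + t{\left(46,-17 \right)} = \left(\left(-1620 + 991\right) \left(432 + 1108\right) - 586\right) - 15 = \left(\left(-629\right) 1540 - 586\right) - 15 = \left(-968660 - 586\right) - 15 = -969246 - 15 = -969261$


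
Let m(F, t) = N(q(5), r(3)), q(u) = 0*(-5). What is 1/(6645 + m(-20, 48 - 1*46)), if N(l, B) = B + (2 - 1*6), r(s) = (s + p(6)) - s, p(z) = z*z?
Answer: 1/6677 ≈ 0.00014977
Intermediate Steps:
p(z) = z²
q(u) = 0
r(s) = 36 (r(s) = (s + 6²) - s = (s + 36) - s = (36 + s) - s = 36)
N(l, B) = -4 + B (N(l, B) = B + (2 - 6) = B - 4 = -4 + B)
m(F, t) = 32 (m(F, t) = -4 + 36 = 32)
1/(6645 + m(-20, 48 - 1*46)) = 1/(6645 + 32) = 1/6677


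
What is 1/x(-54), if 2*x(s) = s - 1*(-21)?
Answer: -2/33 ≈ -0.060606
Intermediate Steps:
x(s) = 21/2 + s/2 (x(s) = (s - 1*(-21))/2 = (s + 21)/2 = (21 + s)/2 = 21/2 + s/2)
1/x(-54) = 1/(21/2 + (½)*(-54)) = 1/(21/2 - 27) = 1/(-33/2) = -2/33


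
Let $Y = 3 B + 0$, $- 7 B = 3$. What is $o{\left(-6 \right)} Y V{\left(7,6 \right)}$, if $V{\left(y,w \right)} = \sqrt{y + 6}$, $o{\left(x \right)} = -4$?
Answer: $\frac{36 \sqrt{13}}{7} \approx 18.543$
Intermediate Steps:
$B = - \frac{3}{7}$ ($B = \left(- \frac{1}{7}\right) 3 = - \frac{3}{7} \approx -0.42857$)
$Y = - \frac{9}{7}$ ($Y = 3 \left(- \frac{3}{7}\right) + 0 = - \frac{9}{7} + 0 = - \frac{9}{7} \approx -1.2857$)
$V{\left(y,w \right)} = \sqrt{6 + y}$
$o{\left(-6 \right)} Y V{\left(7,6 \right)} = \left(-4\right) \left(- \frac{9}{7}\right) \sqrt{6 + 7} = \frac{36 \sqrt{13}}{7}$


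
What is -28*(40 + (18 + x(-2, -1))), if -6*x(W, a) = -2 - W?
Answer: -1624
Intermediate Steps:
x(W, a) = ⅓ + W/6 (x(W, a) = -(-2 - W)/6 = ⅓ + W/6)
-28*(40 + (18 + x(-2, -1))) = -28*(40 + (18 + (⅓ + (⅙)*(-2)))) = -28*(40 + (18 + (⅓ - ⅓))) = -28*(40 + (18 + 0)) = -28*(40 + 18) = -28*58 = -1624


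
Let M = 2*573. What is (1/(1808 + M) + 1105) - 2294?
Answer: -3512305/2954 ≈ -1189.0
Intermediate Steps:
M = 1146
(1/(1808 + M) + 1105) - 2294 = (1/(1808 + 1146) + 1105) - 2294 = (1/2954 + 1105) - 2294 = 3264171/2954 - 2294 = -3512305/2954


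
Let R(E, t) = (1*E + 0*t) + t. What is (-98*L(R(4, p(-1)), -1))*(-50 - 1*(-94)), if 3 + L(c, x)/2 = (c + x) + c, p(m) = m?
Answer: -17248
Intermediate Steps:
R(E, t) = E + t (R(E, t) = (E + 0) + t = E + t)
L(c, x) = -6 + 2*x + 4*c (L(c, x) = -6 + 2*((c + x) + c) = -6 + 2*(x + 2*c) = -6 + (2*x + 4*c) = -6 + 2*x + 4*c)
(-98*L(R(4, p(-1)), -1))*(-50 - 1*(-94)) = (-98*(-6 + 2*(-1) + 4*(4 - 1)))*(-50 - 1*(-94)) = (-98*(-6 - 2 + 4*3))*(-50 + 94) = -98*(-6 - 2 + 12)*44 = -98*4*44 = -392*44 = -17248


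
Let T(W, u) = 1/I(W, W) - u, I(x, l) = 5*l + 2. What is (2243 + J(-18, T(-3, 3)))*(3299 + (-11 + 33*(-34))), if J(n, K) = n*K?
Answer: 64717914/13 ≈ 4.9783e+6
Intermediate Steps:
I(x, l) = 2 + 5*l
T(W, u) = 1/(2 + 5*W) - u
J(n, K) = K*n
(2243 + J(-18, T(-3, 3)))*(3299 + (-11 + 33*(-34))) = (2243 + (1/(2 + 5*(-3)) - 1*3)*(-18))*(3299 + (-11 + 33*(-34))) = (2243 + (1/(2 - 15) - 3)*(-18))*(3299 + (-11 - 1122)) = (2243 + (1/(-13) - 3)*(-18))*(3299 - 1133) = (2243 + (-1/13 - 3)*(-18))*2166 = (2243 - 40/13*(-18))*2166 = (2243 + 720/13)*2166 = (29879/13)*2166 = 64717914/13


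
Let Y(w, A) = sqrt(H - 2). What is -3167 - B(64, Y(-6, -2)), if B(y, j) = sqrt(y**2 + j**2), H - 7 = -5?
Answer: -3231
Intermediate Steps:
H = 2 (H = 7 - 5 = 2)
Y(w, A) = 0 (Y(w, A) = sqrt(2 - 2) = sqrt(0) = 0)
B(y, j) = sqrt(j**2 + y**2)
-3167 - B(64, Y(-6, -2)) = -3167 - sqrt(0**2 + 64**2) = -3167 - sqrt(0 + 4096) = -3167 - sqrt(4096) = -3167 - 1*64 = -3167 - 64 = -3231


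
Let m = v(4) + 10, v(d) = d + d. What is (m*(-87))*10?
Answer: -15660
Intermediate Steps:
v(d) = 2*d
m = 18 (m = 2*4 + 10 = 8 + 10 = 18)
(m*(-87))*10 = (18*(-87))*10 = -1566*10 = -15660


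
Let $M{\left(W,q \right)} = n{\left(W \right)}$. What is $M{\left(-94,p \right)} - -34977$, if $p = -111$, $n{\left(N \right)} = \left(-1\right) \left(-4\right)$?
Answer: $34981$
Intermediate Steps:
$n{\left(N \right)} = 4$
$M{\left(W,q \right)} = 4$
$M{\left(-94,p \right)} - -34977 = 4 - -34977 = 4 + 34977 = 34981$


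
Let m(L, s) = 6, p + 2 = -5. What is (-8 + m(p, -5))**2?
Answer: 4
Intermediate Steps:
p = -7 (p = -2 - 5 = -7)
(-8 + m(p, -5))**2 = (-8 + 6)**2 = (-2)**2 = 4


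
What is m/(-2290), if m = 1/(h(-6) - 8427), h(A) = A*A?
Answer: 1/19215390 ≈ 5.2042e-8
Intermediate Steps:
h(A) = A²
m = -1/8391 (m = 1/((-6)² - 8427) = 1/(36 - 8427) = 1/(-8391) = -1/8391 ≈ -0.00011918)
m/(-2290) = -1/8391/(-2290) = -1/8391*(-1/2290) = 1/19215390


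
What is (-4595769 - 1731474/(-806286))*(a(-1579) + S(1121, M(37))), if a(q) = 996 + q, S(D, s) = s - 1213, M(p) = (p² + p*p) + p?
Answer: -604614486756390/134381 ≈ -4.4993e+9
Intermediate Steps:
M(p) = p + 2*p² (M(p) = (p² + p²) + p = 2*p² + p = p + 2*p²)
S(D, s) = -1213 + s
(-4595769 - 1731474/(-806286))*(a(-1579) + S(1121, M(37))) = (-4595769 - 1731474/(-806286))*((996 - 1579) + (-1213 + 37*(1 + 2*37))) = (-4595769 - 1731474*(-1/806286))*(-583 + (-1213 + 37*(1 + 74))) = (-4595769 + 288579/134381)*(-583 + (-1213 + 37*75)) = -617583745410*(-583 + (-1213 + 2775))/134381 = -617583745410*(-583 + 1562)/134381 = -617583745410/134381*979 = -604614486756390/134381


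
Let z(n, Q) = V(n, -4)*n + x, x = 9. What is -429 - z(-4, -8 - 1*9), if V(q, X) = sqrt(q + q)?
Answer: -438 + 8*I*sqrt(2) ≈ -438.0 + 11.314*I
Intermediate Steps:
V(q, X) = sqrt(2)*sqrt(q) (V(q, X) = sqrt(2*q) = sqrt(2)*sqrt(q))
z(n, Q) = 9 + sqrt(2)*n**(3/2) (z(n, Q) = (sqrt(2)*sqrt(n))*n + 9 = sqrt(2)*n**(3/2) + 9 = 9 + sqrt(2)*n**(3/2))
-429 - z(-4, -8 - 1*9) = -429 - (9 + sqrt(2)*(-4)**(3/2)) = -429 - (9 + sqrt(2)*(-8*I)) = -429 - (9 - 8*I*sqrt(2)) = -429 + (-9 + 8*I*sqrt(2)) = -438 + 8*I*sqrt(2)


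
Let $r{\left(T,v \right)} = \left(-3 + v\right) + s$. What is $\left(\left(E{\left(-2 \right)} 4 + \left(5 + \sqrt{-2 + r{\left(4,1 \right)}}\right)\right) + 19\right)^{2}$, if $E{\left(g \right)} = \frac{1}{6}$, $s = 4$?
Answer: $\frac{5476}{9} \approx 608.44$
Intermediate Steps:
$r{\left(T,v \right)} = 1 + v$ ($r{\left(T,v \right)} = \left(-3 + v\right) + 4 = 1 + v$)
$E{\left(g \right)} = \frac{1}{6}$
$\left(\left(E{\left(-2 \right)} 4 + \left(5 + \sqrt{-2 + r{\left(4,1 \right)}}\right)\right) + 19\right)^{2} = \left(\left(\frac{1}{6} \cdot 4 + \left(5 + \sqrt{-2 + \left(1 + 1\right)}\right)\right) + 19\right)^{2} = \left(\left(\frac{2}{3} + \left(5 + \sqrt{-2 + 2}\right)\right) + 19\right)^{2} = \left(\left(\frac{2}{3} + \left(5 + \sqrt{0}\right)\right) + 19\right)^{2} = \left(\left(\frac{2}{3} + \left(5 + 0\right)\right) + 19\right)^{2} = \left(\left(\frac{2}{3} + 5\right) + 19\right)^{2} = \left(\frac{17}{3} + 19\right)^{2} = \left(\frac{74}{3}\right)^{2} = \frac{5476}{9}$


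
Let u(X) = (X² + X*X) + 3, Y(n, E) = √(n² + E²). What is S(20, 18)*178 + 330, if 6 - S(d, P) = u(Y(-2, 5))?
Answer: -9460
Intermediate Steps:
Y(n, E) = √(E² + n²)
u(X) = 3 + 2*X² (u(X) = (X² + X²) + 3 = 2*X² + 3 = 3 + 2*X²)
S(d, P) = -55 (S(d, P) = 6 - (3 + 2*(√(5² + (-2)²))²) = 6 - (3 + 2*(√(25 + 4))²) = 6 - (3 + 2*(√29)²) = 6 - (3 + 2*29) = 6 - (3 + 58) = 6 - 1*61 = 6 - 61 = -55)
S(20, 18)*178 + 330 = -55*178 + 330 = -9790 + 330 = -9460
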